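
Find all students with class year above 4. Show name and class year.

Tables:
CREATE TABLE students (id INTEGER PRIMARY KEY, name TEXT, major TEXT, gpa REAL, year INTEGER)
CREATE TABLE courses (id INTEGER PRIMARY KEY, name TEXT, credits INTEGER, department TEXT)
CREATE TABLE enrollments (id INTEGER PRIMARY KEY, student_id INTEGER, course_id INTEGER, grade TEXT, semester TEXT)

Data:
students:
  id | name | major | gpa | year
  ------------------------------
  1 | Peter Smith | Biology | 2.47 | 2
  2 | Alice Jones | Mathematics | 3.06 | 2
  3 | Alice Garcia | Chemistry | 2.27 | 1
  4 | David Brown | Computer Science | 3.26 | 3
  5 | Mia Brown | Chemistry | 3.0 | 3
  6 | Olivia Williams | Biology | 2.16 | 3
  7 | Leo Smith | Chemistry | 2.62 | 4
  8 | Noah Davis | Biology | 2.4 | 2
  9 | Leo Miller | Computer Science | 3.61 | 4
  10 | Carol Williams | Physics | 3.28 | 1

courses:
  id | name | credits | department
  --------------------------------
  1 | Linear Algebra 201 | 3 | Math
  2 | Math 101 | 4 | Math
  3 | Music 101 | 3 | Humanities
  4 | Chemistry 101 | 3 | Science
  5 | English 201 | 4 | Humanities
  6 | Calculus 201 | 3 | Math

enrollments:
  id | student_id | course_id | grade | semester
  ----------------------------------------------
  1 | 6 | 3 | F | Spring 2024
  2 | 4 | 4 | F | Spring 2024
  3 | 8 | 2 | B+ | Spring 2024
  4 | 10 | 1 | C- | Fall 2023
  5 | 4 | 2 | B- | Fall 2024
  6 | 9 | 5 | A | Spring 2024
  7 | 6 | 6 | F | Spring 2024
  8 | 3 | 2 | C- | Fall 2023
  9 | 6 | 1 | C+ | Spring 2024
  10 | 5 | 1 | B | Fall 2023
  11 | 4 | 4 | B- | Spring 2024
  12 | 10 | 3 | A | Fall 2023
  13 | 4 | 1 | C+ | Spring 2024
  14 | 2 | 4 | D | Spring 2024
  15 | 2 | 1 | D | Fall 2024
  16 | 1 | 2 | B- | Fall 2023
SELECT name, year FROM students WHERE year > 4

Execution result:
(no rows)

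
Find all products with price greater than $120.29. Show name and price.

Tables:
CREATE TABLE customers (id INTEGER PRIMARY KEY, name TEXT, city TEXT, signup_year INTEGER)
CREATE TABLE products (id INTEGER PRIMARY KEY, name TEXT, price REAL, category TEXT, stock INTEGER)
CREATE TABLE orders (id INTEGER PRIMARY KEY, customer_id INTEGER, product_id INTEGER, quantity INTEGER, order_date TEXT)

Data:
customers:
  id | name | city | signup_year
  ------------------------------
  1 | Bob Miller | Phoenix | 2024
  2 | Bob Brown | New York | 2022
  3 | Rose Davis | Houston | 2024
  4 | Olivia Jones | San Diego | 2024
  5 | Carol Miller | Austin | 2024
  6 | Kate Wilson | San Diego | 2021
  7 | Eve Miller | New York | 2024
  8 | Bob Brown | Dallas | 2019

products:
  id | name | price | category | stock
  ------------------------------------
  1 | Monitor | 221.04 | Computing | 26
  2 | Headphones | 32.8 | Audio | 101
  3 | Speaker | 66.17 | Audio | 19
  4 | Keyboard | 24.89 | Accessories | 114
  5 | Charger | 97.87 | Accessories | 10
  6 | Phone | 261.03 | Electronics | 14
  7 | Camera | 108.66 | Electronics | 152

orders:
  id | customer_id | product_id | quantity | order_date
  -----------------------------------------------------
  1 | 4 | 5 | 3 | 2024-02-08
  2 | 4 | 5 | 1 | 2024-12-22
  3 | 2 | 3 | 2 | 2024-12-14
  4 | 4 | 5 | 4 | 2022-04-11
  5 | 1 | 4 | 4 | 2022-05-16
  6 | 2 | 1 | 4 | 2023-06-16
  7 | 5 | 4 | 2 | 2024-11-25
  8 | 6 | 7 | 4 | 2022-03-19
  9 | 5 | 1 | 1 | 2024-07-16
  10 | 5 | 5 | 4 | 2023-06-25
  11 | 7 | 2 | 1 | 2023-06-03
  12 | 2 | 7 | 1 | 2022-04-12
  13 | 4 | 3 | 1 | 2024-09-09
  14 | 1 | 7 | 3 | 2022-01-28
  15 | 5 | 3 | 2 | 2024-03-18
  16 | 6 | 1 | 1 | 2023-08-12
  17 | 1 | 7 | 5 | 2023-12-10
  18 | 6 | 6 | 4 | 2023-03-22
SELECT name, price FROM products WHERE price > 120.29

Execution result:
name | price
Monitor | 221.04
Phone | 261.03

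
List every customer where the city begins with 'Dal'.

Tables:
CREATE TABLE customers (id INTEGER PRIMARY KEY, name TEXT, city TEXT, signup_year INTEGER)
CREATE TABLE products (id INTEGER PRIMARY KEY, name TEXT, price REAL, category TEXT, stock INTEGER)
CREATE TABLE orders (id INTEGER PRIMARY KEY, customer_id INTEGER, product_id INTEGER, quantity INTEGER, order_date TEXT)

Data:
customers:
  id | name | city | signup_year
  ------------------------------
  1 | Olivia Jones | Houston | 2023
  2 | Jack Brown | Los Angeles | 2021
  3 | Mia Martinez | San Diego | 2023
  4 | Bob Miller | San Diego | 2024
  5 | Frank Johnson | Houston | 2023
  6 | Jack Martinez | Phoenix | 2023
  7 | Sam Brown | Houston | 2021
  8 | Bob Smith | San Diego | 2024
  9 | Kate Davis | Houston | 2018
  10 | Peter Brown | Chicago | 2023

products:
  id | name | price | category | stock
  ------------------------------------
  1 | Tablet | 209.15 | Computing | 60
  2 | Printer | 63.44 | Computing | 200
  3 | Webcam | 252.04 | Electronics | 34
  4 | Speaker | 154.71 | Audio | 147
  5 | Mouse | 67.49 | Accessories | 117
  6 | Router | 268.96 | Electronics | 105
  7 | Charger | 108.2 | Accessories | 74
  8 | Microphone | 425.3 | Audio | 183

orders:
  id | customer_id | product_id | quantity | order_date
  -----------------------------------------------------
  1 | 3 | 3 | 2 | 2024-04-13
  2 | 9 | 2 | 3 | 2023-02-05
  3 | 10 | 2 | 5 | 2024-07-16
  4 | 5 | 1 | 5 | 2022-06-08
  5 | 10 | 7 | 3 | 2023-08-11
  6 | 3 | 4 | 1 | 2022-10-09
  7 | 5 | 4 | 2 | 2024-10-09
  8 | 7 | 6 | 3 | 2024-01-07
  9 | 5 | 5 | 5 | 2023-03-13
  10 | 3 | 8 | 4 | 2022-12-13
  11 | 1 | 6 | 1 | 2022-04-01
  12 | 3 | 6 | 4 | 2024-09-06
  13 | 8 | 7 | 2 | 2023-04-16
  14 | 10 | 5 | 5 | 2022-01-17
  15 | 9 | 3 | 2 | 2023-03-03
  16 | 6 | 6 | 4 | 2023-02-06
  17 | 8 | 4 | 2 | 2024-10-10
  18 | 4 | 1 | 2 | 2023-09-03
SELECT name, city FROM customers WHERE city LIKE 'Dal%'

Execution result:
(no rows)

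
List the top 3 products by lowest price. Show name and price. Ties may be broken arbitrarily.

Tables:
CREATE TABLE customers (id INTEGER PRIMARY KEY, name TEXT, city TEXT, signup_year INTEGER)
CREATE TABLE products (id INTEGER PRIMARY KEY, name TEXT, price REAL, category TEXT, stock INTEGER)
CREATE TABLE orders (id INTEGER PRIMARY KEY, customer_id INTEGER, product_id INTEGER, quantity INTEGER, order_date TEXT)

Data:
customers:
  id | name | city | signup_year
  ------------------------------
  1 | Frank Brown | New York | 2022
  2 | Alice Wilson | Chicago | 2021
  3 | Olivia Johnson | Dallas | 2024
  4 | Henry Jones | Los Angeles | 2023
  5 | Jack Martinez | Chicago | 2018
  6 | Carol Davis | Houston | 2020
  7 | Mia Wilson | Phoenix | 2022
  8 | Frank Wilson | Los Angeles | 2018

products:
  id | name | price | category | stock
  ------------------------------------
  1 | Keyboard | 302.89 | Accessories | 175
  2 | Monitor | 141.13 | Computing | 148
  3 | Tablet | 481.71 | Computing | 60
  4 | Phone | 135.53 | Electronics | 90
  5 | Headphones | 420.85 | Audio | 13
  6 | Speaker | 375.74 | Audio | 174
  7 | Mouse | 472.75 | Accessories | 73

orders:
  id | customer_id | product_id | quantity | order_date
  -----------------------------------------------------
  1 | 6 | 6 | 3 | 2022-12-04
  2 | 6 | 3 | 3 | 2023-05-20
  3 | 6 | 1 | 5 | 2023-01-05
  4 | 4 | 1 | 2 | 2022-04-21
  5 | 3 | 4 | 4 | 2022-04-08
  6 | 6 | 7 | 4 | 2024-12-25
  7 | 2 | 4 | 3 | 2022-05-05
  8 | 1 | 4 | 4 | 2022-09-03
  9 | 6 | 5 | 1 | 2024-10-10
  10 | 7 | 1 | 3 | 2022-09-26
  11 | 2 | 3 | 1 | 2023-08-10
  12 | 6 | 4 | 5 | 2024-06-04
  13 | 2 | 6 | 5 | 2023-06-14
SELECT name, price FROM products ORDER BY price ASC LIMIT 3

Execution result:
name | price
Phone | 135.53
Monitor | 141.13
Keyboard | 302.89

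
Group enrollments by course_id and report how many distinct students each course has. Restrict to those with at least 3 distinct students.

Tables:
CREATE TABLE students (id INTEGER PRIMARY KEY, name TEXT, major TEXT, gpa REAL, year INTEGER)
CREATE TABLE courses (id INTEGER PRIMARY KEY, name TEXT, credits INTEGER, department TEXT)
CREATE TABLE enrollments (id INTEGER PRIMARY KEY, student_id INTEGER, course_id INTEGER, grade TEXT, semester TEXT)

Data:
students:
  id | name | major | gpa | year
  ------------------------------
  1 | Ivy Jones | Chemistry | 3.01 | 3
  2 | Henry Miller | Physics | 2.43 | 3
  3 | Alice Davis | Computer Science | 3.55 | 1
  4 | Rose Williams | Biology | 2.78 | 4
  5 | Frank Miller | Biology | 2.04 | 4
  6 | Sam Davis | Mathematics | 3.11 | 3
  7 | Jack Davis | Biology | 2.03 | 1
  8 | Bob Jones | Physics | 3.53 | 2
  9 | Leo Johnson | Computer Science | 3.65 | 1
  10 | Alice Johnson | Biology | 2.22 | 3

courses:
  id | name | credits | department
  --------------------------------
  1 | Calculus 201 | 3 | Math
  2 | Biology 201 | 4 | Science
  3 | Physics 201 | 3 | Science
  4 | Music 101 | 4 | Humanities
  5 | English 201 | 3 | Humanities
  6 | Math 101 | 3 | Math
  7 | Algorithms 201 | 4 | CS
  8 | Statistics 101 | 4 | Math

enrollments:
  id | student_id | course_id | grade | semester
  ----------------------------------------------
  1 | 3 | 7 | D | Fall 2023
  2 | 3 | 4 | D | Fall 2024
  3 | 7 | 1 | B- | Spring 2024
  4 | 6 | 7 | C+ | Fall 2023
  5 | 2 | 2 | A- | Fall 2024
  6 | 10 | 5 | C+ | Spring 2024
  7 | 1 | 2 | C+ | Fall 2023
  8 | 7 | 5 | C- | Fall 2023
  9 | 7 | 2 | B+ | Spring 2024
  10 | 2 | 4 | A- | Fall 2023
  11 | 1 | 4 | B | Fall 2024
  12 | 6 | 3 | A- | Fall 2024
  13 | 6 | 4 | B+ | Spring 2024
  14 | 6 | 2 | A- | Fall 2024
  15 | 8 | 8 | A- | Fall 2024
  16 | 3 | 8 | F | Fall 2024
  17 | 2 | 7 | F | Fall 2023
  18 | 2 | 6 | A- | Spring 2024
SELECT course_id, COUNT(DISTINCT student_id) AS distinct_student_count FROM enrollments GROUP BY course_id HAVING COUNT(DISTINCT student_id) >= 3

Execution result:
course_id | distinct_student_count
2 | 4
4 | 4
7 | 3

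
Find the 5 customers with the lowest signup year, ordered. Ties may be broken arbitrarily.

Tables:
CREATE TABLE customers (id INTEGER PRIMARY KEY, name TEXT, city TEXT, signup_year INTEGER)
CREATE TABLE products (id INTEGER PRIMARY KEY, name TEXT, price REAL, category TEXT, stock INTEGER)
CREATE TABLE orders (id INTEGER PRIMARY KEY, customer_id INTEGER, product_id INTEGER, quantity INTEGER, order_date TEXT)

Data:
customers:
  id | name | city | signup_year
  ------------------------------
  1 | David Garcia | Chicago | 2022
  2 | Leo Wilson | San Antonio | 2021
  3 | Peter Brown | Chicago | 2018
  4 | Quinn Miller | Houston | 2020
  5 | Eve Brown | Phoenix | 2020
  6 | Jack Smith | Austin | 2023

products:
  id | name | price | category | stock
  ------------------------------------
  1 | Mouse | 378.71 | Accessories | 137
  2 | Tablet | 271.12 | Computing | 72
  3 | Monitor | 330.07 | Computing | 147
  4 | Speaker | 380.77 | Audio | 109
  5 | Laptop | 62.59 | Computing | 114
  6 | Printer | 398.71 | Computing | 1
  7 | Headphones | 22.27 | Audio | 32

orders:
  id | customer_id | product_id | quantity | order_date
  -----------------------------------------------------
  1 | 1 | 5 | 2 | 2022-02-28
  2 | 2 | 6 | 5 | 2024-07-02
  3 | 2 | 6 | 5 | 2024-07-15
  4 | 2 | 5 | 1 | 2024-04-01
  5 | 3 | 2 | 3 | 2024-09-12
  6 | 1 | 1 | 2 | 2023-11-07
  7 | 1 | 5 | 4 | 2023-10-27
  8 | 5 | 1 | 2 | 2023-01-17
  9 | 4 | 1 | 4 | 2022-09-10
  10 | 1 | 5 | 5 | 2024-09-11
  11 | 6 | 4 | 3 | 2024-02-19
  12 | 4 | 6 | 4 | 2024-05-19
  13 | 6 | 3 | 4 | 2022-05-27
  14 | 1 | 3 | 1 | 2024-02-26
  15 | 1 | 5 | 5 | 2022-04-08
SELECT name, signup_year FROM customers ORDER BY signup_year ASC LIMIT 5

Execution result:
name | signup_year
Peter Brown | 2018
Quinn Miller | 2020
Eve Brown | 2020
Leo Wilson | 2021
David Garcia | 2022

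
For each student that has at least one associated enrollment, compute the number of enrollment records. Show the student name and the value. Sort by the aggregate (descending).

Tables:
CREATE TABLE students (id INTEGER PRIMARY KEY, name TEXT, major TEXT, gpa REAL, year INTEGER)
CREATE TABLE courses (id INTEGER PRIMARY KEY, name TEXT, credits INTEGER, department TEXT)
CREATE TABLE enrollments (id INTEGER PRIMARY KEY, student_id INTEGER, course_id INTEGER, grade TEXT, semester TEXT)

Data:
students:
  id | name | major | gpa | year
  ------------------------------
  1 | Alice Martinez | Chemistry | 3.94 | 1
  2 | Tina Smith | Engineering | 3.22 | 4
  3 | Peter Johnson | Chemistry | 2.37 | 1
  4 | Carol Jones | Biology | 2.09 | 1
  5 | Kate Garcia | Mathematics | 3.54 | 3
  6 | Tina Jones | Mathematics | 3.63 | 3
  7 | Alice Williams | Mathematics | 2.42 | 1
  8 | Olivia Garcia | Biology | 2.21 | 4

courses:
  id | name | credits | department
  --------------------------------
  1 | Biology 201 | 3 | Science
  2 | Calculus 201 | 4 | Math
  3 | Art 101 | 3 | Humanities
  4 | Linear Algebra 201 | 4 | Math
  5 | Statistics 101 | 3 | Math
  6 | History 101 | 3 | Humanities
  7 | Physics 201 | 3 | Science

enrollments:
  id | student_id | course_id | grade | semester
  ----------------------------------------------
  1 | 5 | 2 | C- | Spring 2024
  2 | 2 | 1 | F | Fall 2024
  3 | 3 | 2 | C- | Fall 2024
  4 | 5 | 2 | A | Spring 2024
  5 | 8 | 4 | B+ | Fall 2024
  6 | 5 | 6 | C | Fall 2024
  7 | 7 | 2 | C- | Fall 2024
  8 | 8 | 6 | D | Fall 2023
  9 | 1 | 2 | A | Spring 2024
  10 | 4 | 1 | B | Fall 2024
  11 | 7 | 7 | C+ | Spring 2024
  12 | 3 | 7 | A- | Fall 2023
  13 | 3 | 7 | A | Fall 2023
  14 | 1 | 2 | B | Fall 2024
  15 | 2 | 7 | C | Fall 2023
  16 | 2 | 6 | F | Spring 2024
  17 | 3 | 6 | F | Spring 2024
SELECT p.name, COUNT(*) AS n FROM enrollments c JOIN students p ON c.student_id = p.id GROUP BY p.id, p.name ORDER BY n DESC

Execution result:
name | n
Peter Johnson | 4
Tina Smith | 3
Kate Garcia | 3
Alice Martinez | 2
Alice Williams | 2
Olivia Garcia | 2
Carol Jones | 1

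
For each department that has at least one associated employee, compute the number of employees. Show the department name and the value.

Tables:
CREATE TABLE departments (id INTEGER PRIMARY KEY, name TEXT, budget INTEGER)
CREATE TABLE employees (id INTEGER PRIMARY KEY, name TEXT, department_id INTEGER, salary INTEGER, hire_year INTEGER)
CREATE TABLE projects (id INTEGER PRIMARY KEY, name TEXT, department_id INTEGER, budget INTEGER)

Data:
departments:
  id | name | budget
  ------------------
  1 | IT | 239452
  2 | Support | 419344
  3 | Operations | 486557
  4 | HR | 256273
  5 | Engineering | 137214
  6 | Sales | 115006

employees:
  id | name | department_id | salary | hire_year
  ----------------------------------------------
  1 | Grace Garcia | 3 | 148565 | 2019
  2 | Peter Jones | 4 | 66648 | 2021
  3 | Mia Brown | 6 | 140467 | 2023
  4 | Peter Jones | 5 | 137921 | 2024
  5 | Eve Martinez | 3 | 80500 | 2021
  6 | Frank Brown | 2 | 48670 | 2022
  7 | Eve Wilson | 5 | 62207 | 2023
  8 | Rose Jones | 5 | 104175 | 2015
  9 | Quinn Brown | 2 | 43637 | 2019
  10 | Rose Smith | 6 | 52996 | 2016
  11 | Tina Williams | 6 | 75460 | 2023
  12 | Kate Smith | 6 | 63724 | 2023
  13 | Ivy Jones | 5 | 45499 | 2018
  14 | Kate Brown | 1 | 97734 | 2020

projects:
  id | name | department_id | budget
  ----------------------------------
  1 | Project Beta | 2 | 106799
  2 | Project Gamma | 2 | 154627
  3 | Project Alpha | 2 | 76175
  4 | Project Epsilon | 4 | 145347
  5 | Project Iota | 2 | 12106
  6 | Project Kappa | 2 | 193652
SELECT p.name, COUNT(*) AS n FROM employees c JOIN departments p ON c.department_id = p.id GROUP BY p.id, p.name

Execution result:
name | n
IT | 1
Support | 2
Operations | 2
HR | 1
Engineering | 4
Sales | 4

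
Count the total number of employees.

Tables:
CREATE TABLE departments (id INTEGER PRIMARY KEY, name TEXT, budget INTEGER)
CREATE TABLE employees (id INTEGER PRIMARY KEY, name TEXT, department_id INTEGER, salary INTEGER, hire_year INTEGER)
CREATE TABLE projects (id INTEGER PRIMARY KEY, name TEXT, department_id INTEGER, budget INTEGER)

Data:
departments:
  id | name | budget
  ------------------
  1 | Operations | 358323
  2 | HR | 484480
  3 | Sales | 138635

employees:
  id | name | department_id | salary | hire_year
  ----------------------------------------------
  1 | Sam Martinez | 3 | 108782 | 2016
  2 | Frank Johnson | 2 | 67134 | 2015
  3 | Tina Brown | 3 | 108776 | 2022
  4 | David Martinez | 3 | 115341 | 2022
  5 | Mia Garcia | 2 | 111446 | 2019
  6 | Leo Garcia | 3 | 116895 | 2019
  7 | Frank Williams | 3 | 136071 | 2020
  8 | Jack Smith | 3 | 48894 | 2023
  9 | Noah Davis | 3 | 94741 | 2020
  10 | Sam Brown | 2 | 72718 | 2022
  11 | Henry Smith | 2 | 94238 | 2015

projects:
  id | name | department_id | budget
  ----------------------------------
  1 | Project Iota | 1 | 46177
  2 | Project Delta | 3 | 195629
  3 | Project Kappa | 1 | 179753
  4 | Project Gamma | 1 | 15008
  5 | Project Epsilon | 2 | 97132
SELECT COUNT(*) FROM employees

Execution result:
11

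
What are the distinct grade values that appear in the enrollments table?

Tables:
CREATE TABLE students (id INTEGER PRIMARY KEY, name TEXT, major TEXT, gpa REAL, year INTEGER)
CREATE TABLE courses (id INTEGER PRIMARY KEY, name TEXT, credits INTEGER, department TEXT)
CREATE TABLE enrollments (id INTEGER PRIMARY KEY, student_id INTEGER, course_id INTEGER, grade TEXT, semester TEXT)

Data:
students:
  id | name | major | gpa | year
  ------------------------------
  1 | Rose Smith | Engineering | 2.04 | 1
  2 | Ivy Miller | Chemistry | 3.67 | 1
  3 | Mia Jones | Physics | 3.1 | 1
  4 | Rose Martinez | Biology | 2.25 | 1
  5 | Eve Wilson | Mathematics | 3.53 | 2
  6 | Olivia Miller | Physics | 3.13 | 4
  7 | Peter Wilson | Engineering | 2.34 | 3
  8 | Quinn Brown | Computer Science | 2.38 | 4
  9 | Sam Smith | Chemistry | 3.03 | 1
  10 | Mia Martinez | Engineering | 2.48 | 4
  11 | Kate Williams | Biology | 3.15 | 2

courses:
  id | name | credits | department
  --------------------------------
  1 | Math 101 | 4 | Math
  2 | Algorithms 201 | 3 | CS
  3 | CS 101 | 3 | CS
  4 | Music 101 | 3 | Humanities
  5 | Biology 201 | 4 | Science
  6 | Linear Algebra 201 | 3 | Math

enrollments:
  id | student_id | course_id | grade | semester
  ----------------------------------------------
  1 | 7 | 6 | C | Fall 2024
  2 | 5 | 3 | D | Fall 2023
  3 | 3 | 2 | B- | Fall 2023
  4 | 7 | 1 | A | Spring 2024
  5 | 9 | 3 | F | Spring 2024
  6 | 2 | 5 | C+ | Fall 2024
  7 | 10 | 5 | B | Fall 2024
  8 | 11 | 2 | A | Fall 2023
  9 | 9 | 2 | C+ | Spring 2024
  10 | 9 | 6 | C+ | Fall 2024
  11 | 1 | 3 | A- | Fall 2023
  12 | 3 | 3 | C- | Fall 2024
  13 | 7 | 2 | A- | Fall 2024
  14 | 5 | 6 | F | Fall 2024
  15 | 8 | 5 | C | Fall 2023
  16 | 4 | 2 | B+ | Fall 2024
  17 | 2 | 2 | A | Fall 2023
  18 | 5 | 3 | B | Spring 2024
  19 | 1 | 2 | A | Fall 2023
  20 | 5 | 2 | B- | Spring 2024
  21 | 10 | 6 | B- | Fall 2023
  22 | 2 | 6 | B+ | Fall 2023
SELECT DISTINCT grade FROM enrollments

Execution result:
grade
C
D
B-
A
F
C+
B
A-
C-
B+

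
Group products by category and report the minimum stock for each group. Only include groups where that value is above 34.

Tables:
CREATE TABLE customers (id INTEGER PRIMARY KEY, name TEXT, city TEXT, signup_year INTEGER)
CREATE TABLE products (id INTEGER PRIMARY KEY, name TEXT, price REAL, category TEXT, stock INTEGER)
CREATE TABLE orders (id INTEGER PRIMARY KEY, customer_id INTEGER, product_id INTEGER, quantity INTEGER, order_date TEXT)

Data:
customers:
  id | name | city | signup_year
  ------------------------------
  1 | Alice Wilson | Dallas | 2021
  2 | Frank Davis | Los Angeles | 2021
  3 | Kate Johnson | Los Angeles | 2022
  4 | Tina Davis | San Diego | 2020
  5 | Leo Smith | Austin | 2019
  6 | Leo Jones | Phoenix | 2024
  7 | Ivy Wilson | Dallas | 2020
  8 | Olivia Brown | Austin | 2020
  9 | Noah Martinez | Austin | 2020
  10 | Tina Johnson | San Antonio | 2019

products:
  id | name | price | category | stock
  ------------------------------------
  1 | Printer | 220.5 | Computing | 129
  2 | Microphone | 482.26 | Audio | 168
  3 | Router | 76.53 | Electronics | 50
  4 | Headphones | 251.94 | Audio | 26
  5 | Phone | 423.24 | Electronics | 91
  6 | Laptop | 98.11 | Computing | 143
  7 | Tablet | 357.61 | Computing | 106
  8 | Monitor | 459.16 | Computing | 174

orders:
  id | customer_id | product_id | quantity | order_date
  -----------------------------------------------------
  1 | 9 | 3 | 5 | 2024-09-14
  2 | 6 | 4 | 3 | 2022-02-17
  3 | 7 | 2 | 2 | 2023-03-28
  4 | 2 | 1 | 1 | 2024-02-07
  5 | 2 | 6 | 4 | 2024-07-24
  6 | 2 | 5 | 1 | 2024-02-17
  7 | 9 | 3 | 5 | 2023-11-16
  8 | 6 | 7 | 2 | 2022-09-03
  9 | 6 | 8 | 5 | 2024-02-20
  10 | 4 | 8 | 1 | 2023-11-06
SELECT category, MIN(stock) AS min_stock FROM products GROUP BY category HAVING MIN(stock) > 34

Execution result:
category | min_stock
Computing | 106
Electronics | 50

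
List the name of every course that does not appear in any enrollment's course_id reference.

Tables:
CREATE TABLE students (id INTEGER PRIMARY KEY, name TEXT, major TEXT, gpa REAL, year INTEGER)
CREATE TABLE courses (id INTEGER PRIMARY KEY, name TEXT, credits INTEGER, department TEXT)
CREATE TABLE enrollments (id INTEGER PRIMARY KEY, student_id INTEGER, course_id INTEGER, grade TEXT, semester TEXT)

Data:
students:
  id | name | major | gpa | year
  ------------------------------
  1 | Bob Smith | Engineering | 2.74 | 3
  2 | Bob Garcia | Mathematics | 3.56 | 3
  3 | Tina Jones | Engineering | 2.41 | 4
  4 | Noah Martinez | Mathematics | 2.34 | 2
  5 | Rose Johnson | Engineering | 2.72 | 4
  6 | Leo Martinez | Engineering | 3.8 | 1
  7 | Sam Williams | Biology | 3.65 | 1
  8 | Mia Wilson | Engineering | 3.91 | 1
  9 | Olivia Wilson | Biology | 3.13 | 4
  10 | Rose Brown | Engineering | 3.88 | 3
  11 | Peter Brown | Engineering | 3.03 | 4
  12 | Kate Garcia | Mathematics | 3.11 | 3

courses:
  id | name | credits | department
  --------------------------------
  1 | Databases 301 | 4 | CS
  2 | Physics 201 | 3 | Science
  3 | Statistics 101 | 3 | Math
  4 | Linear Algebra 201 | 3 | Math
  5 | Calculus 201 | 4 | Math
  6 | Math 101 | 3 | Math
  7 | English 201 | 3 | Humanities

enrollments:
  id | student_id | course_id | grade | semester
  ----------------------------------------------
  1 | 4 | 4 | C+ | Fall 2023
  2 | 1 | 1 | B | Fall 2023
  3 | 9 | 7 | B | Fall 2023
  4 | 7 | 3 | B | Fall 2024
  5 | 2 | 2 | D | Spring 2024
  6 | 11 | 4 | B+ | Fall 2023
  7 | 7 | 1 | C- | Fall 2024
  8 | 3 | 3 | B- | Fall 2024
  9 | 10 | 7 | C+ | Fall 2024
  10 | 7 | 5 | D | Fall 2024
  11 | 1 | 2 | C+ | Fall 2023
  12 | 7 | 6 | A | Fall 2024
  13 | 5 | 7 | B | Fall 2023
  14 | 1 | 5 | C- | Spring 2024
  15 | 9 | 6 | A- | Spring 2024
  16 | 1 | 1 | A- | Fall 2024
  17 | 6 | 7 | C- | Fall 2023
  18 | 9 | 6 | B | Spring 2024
SELECT p.name FROM courses p LEFT JOIN enrollments c ON c.course_id = p.id WHERE c.id IS NULL

Execution result:
(no rows)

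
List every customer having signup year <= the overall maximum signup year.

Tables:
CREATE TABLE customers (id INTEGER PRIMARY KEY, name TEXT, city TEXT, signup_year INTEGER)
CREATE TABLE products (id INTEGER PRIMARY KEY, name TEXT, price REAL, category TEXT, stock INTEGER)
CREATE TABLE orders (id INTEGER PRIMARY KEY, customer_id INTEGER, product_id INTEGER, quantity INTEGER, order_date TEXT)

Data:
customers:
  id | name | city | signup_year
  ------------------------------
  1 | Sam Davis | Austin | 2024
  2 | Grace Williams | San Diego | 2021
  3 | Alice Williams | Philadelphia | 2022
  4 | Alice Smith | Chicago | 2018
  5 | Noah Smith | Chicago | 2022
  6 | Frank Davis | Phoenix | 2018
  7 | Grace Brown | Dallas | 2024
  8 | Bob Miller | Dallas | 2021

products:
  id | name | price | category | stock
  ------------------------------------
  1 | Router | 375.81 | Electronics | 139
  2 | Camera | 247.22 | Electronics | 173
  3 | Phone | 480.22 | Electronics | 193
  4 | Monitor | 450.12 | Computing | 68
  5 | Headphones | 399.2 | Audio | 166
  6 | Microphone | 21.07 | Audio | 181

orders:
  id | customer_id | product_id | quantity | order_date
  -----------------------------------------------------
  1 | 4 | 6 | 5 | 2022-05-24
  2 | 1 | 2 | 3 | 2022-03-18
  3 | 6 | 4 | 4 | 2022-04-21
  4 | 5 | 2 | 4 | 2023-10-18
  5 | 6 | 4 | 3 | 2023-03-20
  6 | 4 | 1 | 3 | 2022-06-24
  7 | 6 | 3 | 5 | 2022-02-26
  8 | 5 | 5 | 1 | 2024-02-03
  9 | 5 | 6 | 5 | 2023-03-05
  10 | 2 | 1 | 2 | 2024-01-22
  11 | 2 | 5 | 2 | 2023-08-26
SELECT name, signup_year FROM customers WHERE signup_year <= (SELECT MAX(signup_year) FROM customers)

Execution result:
name | signup_year
Sam Davis | 2024
Grace Williams | 2021
Alice Williams | 2022
Alice Smith | 2018
Noah Smith | 2022
Frank Davis | 2018
Grace Brown | 2024
Bob Miller | 2021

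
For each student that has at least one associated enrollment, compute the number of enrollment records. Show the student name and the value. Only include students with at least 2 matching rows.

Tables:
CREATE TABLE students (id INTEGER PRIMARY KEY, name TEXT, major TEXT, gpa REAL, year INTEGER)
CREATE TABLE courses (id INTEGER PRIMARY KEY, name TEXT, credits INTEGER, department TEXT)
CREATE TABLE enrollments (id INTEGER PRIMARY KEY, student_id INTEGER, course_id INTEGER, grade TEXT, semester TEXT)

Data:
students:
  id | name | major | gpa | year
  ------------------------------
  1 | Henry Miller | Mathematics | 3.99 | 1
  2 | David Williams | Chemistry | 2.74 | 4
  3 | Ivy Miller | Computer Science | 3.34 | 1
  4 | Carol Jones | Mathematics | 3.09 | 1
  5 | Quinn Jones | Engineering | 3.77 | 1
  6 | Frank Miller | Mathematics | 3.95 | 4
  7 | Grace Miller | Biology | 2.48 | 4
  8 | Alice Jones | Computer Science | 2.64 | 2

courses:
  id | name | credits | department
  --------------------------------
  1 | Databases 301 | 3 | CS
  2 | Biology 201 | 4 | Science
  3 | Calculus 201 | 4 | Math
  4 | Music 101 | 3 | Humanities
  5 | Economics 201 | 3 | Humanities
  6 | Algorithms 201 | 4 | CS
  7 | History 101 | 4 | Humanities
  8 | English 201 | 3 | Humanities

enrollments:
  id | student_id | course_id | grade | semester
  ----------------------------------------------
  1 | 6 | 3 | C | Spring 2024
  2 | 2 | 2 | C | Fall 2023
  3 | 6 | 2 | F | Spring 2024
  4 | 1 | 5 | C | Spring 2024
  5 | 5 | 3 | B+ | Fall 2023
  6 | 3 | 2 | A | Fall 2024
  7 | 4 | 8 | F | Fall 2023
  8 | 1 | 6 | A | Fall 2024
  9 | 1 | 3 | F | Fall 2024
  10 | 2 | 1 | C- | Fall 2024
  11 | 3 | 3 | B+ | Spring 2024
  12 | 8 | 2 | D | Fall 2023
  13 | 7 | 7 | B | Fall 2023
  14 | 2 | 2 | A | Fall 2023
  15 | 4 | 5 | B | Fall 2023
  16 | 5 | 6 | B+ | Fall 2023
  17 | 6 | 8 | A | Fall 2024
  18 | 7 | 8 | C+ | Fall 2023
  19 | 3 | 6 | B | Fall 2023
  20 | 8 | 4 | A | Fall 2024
SELECT p.name, COUNT(*) AS n FROM enrollments c JOIN students p ON c.student_id = p.id GROUP BY p.id, p.name HAVING COUNT(*) >= 2

Execution result:
name | n
Henry Miller | 3
David Williams | 3
Ivy Miller | 3
Carol Jones | 2
Quinn Jones | 2
Frank Miller | 3
Grace Miller | 2
Alice Jones | 2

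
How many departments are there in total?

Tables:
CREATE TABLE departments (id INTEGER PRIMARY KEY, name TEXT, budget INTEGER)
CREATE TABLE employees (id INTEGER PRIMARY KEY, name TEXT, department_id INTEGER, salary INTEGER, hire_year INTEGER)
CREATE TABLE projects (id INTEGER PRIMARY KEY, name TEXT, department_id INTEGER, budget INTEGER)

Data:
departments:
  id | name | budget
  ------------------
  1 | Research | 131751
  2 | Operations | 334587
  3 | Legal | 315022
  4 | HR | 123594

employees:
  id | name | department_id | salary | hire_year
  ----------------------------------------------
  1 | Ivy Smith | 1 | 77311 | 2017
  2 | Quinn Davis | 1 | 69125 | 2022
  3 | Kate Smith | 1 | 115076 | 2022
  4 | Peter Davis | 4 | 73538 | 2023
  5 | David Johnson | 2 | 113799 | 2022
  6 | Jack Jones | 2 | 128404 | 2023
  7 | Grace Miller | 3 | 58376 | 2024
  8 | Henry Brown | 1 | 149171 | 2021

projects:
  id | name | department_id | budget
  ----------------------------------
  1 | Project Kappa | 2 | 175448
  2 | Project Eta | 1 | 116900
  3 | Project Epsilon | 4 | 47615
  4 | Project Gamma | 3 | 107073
SELECT COUNT(*) FROM departments

Execution result:
4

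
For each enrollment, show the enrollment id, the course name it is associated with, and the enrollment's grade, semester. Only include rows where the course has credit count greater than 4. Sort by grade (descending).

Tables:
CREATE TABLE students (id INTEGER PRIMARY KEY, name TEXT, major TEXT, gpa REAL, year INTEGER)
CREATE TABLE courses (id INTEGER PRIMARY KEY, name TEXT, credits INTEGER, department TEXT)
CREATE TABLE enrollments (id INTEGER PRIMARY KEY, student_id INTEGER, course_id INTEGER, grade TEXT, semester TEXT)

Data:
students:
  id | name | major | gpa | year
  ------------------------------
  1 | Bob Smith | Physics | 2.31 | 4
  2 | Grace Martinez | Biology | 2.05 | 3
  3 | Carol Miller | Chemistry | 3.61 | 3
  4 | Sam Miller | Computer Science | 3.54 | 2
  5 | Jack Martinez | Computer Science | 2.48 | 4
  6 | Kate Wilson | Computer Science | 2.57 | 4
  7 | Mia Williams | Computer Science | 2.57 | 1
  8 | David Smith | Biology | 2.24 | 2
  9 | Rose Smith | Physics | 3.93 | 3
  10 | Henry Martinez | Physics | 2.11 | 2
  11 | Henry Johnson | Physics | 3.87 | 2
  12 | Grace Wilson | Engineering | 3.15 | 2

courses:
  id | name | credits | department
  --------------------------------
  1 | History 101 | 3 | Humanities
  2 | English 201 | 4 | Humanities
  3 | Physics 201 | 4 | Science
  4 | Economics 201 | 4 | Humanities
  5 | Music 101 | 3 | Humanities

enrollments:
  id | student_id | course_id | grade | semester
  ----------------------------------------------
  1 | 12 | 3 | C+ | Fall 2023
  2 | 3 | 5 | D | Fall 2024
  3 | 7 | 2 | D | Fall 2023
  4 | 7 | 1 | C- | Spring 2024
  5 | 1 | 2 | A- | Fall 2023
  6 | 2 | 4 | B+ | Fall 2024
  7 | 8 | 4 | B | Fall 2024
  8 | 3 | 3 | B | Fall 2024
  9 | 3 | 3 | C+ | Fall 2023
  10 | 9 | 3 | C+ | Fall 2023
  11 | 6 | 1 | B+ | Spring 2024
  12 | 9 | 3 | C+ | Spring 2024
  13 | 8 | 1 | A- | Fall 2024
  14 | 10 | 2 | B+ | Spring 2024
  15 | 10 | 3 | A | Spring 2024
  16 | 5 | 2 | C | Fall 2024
SELECT c.id, p.name AS course, c.grade, c.semester FROM enrollments c JOIN courses p ON c.course_id = p.id WHERE p.credits > 4 ORDER BY c.grade DESC

Execution result:
(no rows)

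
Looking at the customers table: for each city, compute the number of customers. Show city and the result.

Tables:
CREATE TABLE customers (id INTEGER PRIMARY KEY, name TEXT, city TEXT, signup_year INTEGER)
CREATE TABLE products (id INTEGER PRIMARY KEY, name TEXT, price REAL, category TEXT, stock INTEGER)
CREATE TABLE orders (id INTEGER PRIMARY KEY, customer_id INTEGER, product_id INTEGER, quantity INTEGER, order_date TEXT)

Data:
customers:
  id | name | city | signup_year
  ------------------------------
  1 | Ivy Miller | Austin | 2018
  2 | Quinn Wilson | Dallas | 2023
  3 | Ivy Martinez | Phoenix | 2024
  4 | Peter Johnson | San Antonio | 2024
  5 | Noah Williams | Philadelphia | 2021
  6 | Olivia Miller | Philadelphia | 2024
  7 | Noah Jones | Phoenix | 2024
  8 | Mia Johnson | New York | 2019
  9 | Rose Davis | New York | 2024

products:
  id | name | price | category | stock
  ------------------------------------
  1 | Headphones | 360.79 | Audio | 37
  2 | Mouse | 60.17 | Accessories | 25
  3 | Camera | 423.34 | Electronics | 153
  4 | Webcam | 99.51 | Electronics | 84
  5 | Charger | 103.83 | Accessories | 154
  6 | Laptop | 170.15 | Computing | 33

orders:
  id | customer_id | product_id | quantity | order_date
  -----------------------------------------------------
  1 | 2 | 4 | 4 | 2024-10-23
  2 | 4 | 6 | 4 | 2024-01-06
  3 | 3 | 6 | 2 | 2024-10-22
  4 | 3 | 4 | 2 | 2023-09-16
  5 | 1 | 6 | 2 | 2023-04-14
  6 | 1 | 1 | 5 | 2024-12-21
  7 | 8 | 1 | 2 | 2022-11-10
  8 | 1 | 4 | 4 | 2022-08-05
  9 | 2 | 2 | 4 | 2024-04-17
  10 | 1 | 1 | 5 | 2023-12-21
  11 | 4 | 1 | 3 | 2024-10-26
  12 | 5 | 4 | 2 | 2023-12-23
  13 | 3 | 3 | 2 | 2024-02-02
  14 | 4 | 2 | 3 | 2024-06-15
SELECT city, COUNT(*) AS n FROM customers GROUP BY city

Execution result:
city | n
Austin | 1
Dallas | 1
New York | 2
Philadelphia | 2
Phoenix | 2
San Antonio | 1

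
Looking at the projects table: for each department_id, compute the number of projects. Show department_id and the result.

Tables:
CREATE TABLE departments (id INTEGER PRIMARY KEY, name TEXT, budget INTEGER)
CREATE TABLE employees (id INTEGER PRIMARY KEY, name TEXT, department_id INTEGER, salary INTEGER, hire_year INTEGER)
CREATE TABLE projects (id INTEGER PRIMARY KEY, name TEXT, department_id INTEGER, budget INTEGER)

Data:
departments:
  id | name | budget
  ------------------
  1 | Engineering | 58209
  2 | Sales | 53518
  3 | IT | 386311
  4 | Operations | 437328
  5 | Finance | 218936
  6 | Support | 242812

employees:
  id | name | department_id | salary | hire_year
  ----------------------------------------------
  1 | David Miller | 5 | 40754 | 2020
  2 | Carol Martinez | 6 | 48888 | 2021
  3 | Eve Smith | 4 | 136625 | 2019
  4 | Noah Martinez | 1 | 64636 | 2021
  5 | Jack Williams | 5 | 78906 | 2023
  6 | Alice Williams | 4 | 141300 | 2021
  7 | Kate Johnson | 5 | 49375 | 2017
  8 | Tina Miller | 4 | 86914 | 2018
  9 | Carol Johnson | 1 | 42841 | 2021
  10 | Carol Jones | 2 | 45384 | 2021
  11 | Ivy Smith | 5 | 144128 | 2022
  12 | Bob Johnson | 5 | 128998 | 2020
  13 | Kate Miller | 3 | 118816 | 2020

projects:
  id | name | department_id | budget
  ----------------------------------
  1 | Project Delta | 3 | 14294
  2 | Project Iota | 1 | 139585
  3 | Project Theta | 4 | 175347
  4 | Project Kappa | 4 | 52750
SELECT department_id, COUNT(*) AS n FROM projects GROUP BY department_id

Execution result:
department_id | n
1 | 1
3 | 1
4 | 2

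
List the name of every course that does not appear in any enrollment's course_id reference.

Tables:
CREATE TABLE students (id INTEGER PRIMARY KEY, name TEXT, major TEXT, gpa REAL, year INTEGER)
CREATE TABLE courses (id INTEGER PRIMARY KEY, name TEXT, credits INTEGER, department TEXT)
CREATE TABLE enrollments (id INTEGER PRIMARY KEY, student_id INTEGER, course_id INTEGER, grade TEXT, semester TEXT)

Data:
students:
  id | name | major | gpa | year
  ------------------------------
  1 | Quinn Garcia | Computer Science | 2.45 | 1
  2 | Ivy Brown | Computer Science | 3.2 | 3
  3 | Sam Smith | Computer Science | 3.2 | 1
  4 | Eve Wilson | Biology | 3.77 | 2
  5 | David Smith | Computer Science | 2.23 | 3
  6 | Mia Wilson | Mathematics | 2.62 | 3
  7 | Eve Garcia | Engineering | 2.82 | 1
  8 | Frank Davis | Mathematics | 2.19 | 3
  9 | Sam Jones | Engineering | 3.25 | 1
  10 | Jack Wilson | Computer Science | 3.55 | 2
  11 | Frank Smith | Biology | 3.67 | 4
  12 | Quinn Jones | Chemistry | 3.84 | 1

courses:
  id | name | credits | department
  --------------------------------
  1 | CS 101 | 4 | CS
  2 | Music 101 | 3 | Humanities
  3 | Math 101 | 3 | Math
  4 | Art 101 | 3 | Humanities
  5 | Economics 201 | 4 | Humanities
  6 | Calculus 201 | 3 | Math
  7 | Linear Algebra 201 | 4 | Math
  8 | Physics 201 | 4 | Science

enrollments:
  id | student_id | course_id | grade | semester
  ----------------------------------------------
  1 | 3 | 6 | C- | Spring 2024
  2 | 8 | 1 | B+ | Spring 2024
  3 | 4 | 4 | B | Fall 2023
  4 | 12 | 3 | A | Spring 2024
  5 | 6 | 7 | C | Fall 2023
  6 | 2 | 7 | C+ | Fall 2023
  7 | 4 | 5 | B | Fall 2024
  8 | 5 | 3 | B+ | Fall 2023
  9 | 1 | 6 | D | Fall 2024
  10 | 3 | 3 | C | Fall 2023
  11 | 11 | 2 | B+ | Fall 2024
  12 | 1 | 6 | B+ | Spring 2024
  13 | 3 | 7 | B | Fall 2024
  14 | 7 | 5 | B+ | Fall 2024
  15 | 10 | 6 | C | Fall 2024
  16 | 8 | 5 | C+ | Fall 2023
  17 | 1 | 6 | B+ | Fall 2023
SELECT p.name FROM courses p LEFT JOIN enrollments c ON c.course_id = p.id WHERE c.id IS NULL

Execution result:
Physics 201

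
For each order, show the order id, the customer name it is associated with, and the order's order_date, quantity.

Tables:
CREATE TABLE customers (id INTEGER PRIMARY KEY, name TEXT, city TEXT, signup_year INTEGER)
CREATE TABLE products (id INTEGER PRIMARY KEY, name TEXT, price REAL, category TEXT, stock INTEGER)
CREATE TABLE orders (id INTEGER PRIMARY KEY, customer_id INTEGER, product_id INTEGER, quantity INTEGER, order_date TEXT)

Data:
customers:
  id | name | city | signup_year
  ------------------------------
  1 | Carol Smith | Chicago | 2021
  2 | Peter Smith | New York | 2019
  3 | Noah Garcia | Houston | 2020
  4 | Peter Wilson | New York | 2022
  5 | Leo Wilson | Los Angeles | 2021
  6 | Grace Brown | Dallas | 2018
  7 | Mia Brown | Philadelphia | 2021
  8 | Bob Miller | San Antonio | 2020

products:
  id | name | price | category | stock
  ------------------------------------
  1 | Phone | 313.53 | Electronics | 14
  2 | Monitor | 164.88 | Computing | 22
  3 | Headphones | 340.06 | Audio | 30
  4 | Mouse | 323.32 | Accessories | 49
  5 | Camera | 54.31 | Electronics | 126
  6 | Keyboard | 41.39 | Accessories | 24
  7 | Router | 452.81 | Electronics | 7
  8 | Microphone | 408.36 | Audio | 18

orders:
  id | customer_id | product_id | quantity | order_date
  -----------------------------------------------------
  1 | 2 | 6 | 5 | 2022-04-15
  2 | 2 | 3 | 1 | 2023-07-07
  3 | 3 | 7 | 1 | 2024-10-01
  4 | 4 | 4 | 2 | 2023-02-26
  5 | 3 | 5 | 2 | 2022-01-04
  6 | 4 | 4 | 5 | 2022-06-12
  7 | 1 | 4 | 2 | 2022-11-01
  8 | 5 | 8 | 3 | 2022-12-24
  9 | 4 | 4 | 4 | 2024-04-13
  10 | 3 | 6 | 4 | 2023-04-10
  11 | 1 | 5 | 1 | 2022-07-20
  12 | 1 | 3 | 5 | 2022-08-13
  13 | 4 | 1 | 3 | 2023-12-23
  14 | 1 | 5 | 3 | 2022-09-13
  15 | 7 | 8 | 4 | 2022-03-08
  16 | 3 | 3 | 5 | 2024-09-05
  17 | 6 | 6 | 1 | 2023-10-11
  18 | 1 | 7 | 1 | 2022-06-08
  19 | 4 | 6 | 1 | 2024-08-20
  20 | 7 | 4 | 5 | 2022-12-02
SELECT c.id, p.name AS customer, c.order_date, c.quantity FROM orders c JOIN customers p ON c.customer_id = p.id

Execution result:
id | customer | order_date | quantity
1 | Peter Smith | 2022-04-15 | 5
2 | Peter Smith | 2023-07-07 | 1
3 | Noah Garcia | 2024-10-01 | 1
4 | Peter Wilson | 2023-02-26 | 2
5 | Noah Garcia | 2022-01-04 | 2
6 | Peter Wilson | 2022-06-12 | 5
7 | Carol Smith | 2022-11-01 | 2
8 | Leo Wilson | 2022-12-24 | 3
9 | Peter Wilson | 2024-04-13 | 4
10 | Noah Garcia | 2023-04-10 | 4
11 | Carol Smith | 2022-07-20 | 1
12 | Carol Smith | 2022-08-13 | 5
13 | Peter Wilson | 2023-12-23 | 3
14 | Carol Smith | 2022-09-13 | 3
15 | Mia Brown | 2022-03-08 | 4
16 | Noah Garcia | 2024-09-05 | 5
17 | Grace Brown | 2023-10-11 | 1
18 | Carol Smith | 2022-06-08 | 1
19 | Peter Wilson | 2024-08-20 | 1
20 | Mia Brown | 2022-12-02 | 5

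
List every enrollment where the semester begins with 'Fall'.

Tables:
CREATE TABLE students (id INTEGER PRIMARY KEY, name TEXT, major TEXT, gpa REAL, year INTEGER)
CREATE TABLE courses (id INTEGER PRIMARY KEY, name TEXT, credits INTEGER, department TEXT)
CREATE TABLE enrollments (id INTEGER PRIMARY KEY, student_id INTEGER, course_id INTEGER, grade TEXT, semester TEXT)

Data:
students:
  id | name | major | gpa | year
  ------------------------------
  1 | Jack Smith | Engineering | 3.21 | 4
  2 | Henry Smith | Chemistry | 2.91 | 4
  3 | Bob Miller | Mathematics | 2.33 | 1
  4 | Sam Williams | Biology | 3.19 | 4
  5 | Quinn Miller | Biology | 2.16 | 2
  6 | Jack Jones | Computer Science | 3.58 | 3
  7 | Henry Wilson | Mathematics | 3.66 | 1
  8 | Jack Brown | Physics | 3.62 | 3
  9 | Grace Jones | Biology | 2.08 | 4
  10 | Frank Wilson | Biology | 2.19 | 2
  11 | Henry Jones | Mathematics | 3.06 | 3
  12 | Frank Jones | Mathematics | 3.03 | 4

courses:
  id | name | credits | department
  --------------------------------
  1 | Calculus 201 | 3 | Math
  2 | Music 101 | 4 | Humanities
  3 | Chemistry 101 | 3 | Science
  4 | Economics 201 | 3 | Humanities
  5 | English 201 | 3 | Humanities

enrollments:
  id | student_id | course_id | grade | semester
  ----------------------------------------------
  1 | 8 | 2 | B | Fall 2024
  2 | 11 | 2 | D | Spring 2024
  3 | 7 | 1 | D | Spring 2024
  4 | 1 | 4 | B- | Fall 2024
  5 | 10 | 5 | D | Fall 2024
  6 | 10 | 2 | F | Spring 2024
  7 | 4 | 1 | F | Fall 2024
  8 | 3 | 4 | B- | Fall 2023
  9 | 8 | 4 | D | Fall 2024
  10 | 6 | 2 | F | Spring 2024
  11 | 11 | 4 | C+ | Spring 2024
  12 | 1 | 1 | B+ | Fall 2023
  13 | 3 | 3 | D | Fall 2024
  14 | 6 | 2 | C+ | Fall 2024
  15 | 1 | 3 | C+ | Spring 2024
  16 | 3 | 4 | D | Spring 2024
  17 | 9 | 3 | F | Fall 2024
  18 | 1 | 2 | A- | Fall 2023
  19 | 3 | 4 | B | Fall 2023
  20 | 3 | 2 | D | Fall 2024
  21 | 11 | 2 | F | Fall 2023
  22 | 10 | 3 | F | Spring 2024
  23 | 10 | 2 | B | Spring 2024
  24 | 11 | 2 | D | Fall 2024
SELECT id, semester FROM enrollments WHERE semester LIKE 'Fall%'

Execution result:
id | semester
1 | Fall 2024
4 | Fall 2024
5 | Fall 2024
7 | Fall 2024
8 | Fall 2023
9 | Fall 2024
12 | Fall 2023
13 | Fall 2024
14 | Fall 2024
17 | Fall 2024
18 | Fall 2023
19 | Fall 2023
20 | Fall 2024
21 | Fall 2023
24 | Fall 2024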